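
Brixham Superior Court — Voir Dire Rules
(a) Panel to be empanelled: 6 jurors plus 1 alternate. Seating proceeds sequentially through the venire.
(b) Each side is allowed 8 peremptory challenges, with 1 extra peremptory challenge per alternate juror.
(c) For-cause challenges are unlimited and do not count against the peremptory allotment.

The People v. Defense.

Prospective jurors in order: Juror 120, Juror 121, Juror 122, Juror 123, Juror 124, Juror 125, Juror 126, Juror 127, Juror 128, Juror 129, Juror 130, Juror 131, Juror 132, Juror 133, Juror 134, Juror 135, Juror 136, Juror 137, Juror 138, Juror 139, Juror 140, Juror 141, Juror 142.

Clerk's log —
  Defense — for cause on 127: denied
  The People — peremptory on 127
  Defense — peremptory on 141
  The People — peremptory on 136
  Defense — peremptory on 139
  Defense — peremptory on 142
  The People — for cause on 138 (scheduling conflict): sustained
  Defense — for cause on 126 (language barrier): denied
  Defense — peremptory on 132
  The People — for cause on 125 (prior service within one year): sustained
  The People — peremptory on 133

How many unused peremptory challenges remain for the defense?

5

Defense allotment: 8 base + 1 × 1 alternate = 9.
Defense peremptories used: #141, #139, #142, #132 — 4 (for-cause on #127, #126 don't count).
Remaining: 9 − 4 = 5.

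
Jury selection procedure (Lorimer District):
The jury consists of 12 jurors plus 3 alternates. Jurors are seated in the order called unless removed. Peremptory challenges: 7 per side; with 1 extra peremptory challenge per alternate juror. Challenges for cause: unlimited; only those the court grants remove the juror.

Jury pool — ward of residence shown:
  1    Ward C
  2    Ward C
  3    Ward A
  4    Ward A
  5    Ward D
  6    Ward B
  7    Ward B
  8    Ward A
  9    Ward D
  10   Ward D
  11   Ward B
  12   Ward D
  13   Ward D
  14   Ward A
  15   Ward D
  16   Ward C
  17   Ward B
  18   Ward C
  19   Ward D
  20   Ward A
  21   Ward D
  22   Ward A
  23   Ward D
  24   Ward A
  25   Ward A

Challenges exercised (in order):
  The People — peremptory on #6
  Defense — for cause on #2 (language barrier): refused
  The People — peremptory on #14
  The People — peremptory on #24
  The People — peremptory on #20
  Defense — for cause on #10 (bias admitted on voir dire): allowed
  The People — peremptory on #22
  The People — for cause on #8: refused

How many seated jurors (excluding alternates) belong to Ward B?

Removed: #6, #10, #14, #20, #22, #24.
Seated jurors 1–12: #1, #2, #3, #4, #5, #7, #8, #9, #11, #12, #13, #15 (alternates #16, #17, #18 not counted).
Of those, in Ward B: #7, #11 → 2.

2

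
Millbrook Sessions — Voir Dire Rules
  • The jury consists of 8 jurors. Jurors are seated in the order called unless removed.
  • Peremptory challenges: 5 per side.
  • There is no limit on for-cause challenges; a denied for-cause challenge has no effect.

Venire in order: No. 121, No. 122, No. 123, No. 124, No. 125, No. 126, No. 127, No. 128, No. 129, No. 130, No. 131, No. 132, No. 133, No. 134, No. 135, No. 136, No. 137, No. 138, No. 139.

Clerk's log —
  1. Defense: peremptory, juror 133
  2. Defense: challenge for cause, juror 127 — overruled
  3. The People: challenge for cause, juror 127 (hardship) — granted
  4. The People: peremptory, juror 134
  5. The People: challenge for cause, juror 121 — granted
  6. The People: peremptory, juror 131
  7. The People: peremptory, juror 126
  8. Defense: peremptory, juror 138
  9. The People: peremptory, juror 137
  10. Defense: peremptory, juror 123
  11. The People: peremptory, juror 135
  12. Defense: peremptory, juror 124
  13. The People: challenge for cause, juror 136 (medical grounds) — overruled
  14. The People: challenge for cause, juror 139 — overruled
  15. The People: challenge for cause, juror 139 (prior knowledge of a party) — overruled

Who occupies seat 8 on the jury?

139

Removed: #121, #123, #124, #126, #127, #131, #133, #134, #135, #137, #138. (#136, #139 stay — for-cause denied.)
Seating in order: seats 1–8 → #122, #125, #128, #129, #130, #132, #136, #139.
So seat 8 is #139.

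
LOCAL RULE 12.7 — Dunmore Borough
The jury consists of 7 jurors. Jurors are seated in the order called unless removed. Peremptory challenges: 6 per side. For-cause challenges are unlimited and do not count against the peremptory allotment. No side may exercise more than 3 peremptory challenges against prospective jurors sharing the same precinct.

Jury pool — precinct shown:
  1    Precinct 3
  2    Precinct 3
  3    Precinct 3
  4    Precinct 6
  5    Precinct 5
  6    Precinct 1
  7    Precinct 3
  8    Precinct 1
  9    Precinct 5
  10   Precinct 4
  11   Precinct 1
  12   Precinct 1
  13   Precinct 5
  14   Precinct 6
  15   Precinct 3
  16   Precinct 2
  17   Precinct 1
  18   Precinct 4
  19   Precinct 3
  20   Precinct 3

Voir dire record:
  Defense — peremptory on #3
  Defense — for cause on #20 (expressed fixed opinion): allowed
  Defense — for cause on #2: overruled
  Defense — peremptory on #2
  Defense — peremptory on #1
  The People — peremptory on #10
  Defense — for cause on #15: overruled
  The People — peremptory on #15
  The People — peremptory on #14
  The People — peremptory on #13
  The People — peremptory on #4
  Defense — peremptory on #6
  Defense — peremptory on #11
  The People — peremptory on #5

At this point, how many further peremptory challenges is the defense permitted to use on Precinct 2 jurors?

1

Defense peremptories so far: #3, #2, #1, #6, #11 — 5 of 6 used, 1 left overall.
Against Precinct 2: none yet — per-precinct cap 3 leaves 3.
Binding limit: min(1, 3) = 1.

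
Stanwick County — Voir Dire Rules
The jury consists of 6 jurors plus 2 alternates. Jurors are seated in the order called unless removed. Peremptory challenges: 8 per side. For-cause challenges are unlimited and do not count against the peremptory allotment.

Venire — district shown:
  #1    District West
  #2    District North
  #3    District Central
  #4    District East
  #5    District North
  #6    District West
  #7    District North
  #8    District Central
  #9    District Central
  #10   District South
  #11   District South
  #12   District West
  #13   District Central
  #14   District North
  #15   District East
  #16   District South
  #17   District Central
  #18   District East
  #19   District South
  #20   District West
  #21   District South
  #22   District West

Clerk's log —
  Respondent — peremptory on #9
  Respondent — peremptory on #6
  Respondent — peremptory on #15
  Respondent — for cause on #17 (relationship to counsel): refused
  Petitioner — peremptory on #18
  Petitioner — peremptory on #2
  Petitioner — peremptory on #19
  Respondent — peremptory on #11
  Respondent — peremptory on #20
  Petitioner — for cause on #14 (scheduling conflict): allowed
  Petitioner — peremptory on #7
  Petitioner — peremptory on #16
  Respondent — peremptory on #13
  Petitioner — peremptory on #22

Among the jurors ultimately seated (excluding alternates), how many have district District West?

Removed: #2, #6, #7, #9, #11, #13, #14, #15, #16, #18, #19, #20, #22.
Seated jurors 1–6: #1, #3, #4, #5, #8, #10 (alternates #12, #17 not counted).
Of those, in District West: #1 → 1.

1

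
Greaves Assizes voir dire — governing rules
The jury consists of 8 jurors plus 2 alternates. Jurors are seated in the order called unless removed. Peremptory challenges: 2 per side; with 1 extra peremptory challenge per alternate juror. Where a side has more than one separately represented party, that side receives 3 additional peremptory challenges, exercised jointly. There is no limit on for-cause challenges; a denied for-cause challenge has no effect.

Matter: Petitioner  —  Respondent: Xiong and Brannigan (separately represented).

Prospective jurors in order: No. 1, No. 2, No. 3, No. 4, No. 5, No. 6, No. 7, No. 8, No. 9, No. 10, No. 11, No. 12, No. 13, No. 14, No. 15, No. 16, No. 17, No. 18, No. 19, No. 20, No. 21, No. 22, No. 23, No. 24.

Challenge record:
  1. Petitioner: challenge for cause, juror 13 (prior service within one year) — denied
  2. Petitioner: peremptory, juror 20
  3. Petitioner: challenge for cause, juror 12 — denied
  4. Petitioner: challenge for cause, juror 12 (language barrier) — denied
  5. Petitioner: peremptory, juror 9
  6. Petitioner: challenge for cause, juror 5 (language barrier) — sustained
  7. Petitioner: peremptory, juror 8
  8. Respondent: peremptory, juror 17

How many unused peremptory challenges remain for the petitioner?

Petitioner allotment: 2 base + 1 × 2 alternates = 4.
Petitioner peremptories used: #20, #9, #8 — 3 (for-cause on #13, #12, #12, #5 don't count).
Remaining: 4 − 3 = 1.

1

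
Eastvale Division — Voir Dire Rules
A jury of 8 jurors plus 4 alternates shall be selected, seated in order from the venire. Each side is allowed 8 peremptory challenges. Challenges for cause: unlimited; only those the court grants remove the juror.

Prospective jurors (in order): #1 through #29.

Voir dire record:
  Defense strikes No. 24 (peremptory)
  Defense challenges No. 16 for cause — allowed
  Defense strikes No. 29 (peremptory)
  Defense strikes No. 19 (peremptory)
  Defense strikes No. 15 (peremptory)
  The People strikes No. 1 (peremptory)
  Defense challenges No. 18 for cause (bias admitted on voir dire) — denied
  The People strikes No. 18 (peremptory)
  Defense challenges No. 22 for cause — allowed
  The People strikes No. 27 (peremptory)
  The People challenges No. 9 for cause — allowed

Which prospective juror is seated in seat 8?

Removed: #1, #9, #15, #16, #18, #19, #22, #24, #27, #29.
Seating in order: seats 1–8 → #2, #3, #4, #5, #6, #7, #8, #10; alternates → #11, #12, #13, #14.
So seat 8 is #10.

10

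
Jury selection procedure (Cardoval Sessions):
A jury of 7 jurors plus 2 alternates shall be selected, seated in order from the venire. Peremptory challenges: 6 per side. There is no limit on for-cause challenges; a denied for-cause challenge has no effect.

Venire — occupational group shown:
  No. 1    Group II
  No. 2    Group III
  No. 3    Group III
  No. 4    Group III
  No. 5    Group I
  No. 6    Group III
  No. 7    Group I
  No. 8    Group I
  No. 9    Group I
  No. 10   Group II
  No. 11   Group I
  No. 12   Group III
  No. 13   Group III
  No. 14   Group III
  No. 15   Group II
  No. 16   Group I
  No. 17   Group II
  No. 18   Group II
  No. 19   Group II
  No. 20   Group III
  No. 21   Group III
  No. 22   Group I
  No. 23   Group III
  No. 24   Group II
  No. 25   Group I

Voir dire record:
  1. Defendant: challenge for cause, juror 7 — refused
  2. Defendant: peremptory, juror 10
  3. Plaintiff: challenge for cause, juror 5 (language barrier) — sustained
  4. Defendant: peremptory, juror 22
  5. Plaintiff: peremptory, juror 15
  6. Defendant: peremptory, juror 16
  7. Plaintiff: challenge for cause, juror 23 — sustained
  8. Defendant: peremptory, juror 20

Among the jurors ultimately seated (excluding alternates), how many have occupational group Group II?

1

Removed: #5, #10, #15, #16, #20, #22, #23.
Seated jurors 1–7: #1, #2, #3, #4, #6, #7, #8 (alternates #9, #11 not counted).
Of those, in Group II: #1 → 1.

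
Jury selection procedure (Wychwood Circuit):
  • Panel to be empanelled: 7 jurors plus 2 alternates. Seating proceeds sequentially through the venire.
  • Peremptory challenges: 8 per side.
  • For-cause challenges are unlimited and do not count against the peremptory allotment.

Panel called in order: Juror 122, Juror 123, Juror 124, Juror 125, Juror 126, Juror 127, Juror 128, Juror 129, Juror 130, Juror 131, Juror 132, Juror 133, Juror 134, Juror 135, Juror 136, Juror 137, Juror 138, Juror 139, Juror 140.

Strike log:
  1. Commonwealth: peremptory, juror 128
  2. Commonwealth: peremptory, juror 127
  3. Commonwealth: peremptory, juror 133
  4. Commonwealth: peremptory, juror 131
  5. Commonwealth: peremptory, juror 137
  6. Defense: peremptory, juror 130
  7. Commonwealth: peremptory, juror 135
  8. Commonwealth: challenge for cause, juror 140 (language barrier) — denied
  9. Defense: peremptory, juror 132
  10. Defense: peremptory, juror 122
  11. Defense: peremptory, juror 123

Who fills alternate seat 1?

Removed: #122, #123, #127, #128, #130, #131, #132, #133, #135, #137. (#140 stays — for-cause denied.)
Seating in order: seats 1–7 → #124, #125, #126, #129, #134, #136, #138; alternates → #139, #140.
So alternate 1 is #139.

139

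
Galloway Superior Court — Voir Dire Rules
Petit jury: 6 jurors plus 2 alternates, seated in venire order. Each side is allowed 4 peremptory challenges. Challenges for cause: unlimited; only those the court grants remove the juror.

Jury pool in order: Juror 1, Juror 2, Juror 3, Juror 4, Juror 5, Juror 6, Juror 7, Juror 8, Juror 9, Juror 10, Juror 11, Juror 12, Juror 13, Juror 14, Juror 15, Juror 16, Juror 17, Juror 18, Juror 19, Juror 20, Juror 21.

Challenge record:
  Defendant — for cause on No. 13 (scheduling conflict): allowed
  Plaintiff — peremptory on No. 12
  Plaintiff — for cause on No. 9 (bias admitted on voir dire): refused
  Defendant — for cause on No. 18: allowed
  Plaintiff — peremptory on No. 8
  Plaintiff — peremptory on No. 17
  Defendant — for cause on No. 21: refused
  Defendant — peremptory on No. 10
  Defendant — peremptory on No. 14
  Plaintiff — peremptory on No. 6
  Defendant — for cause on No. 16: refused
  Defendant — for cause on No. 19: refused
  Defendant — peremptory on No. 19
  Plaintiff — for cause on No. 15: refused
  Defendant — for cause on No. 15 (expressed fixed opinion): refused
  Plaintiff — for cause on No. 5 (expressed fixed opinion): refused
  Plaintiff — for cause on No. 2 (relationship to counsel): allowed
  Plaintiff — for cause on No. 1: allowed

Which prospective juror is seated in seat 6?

Removed: #1, #2, #6, #8, #10, #12, #13, #14, #17, #18, #19. (#5, #9, #15, #16, #21 stay — for-cause denied.)
Seating in order: seats 1–6 → #3, #4, #5, #7, #9, #11; alternates → #15, #16.
So seat 6 is #11.

11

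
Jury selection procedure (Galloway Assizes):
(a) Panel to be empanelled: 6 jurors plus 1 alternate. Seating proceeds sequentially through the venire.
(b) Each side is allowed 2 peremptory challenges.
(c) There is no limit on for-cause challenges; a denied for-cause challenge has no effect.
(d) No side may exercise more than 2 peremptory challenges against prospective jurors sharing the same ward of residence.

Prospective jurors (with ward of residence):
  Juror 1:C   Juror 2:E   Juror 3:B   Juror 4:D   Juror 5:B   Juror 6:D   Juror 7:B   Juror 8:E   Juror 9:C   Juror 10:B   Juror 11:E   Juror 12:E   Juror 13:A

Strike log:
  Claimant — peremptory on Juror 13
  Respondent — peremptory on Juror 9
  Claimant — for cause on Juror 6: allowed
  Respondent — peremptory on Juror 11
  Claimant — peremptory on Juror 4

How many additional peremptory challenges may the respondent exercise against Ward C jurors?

Respondent peremptories so far: #9, #11 — 2 of 2 used, 0 left overall.
Against Ward C: #9 — 1 used; per-ward cap 2 leaves 1.
Binding limit: min(0, 1) = 0.

0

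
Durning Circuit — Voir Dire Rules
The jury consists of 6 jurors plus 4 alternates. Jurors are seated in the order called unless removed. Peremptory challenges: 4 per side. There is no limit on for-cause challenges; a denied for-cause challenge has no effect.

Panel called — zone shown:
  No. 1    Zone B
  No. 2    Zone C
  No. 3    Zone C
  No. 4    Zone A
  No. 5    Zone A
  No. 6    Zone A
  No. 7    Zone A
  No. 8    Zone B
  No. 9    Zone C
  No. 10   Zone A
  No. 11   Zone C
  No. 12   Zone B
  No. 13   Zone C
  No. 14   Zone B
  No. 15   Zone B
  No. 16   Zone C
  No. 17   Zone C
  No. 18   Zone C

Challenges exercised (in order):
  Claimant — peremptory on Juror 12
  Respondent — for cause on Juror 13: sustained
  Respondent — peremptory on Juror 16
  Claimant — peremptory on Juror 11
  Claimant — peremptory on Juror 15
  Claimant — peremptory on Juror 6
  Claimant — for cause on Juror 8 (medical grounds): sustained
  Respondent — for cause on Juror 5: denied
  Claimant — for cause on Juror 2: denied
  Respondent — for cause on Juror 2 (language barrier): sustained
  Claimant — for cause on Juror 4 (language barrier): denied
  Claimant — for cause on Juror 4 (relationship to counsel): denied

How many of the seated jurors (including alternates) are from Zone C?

Removed: #2, #6, #8, #11, #12, #13, #15, #16.
Seated (10 incl. alternates): #1, #3, #4, #5, #7, #9, #10, #14, #17, #18.
Of those, in Zone C: #3, #9, #17, #18 → 4.

4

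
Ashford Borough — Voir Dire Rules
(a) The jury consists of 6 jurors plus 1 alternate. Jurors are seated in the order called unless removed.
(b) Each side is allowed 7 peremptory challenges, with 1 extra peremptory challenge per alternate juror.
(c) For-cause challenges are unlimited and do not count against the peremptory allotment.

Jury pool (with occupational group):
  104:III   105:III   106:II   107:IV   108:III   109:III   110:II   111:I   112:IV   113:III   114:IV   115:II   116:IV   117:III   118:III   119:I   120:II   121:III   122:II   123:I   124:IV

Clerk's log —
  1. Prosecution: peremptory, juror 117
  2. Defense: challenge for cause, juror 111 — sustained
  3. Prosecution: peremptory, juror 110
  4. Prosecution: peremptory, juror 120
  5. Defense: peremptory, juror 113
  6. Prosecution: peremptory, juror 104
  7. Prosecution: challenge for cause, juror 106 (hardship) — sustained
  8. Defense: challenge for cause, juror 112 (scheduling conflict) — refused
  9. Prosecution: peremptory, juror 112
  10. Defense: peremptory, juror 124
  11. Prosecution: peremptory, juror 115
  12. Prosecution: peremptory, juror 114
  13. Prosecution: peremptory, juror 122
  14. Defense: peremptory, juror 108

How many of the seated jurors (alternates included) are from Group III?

4

Removed: #104, #106, #108, #110, #111, #112, #113, #114, #115, #117, #120, #122, #124.
Seated (7 incl. alternates): #105, #107, #109, #116, #118, #119, #121.
Of those, in Group III: #105, #109, #118, #121 → 4.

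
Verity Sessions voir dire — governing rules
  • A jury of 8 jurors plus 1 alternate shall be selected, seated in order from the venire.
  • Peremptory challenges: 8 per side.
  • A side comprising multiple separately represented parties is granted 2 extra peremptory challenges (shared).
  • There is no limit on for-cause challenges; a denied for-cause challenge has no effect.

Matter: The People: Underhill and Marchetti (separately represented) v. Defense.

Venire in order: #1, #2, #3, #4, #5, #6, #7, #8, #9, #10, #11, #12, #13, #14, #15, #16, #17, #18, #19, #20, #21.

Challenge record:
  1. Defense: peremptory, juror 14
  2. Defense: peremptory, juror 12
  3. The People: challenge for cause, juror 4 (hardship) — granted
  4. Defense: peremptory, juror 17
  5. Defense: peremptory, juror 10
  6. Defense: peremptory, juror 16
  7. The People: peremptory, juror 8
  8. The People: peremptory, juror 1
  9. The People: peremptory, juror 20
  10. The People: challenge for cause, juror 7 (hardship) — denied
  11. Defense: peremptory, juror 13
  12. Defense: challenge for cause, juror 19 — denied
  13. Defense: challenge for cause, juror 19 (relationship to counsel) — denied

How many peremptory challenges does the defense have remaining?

Defense allotment: 8.
Defense peremptories used: #14, #12, #17, #10, #16, #13 — 6 (for-cause on #19, #19 don't count).
Remaining: 8 − 6 = 2.

2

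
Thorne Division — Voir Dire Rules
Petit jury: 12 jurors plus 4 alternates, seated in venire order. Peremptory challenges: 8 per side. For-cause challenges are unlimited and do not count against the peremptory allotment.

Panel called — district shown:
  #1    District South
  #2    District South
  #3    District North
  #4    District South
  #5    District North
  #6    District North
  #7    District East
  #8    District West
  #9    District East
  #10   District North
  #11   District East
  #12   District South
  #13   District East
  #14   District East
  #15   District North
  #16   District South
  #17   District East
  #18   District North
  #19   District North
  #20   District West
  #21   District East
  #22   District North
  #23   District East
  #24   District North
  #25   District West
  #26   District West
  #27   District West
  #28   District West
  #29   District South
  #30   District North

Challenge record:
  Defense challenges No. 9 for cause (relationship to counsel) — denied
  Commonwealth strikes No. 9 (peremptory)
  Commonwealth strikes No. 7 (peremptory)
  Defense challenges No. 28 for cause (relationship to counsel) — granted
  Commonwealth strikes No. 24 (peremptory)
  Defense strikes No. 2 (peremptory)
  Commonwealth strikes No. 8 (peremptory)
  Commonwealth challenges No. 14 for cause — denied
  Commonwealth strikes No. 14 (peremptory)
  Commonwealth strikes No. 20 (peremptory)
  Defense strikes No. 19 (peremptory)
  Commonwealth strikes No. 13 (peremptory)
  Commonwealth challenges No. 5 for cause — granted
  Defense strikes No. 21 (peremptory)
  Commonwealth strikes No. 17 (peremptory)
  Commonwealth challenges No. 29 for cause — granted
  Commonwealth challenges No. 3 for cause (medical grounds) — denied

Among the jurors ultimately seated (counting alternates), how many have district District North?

Removed: #2, #5, #7, #8, #9, #13, #14, #17, #19, #20, #21, #24, #28, #29.
Seated (16 incl. alternates): #1, #3, #4, #6, #10, #11, #12, #15, #16, #18, #22, #23, #25, #26, #27, #30.
Of those, in District North: #3, #6, #10, #15, #18, #22, #30 → 7.

7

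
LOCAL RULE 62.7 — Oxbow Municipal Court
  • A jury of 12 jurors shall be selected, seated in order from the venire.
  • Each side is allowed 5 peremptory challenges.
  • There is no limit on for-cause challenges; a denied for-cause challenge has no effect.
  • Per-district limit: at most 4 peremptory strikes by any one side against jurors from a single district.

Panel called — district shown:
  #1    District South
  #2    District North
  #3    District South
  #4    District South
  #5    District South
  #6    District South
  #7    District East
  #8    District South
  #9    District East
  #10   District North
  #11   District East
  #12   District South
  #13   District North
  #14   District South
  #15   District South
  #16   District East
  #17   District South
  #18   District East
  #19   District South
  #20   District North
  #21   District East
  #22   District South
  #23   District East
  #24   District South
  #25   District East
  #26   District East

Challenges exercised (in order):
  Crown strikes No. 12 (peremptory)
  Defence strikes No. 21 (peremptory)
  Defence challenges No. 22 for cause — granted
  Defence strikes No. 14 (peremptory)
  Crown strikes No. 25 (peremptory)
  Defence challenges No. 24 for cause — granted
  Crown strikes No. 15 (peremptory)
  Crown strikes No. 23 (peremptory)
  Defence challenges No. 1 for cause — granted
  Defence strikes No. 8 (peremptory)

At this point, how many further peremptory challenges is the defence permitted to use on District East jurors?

Defence peremptories so far: #21, #14, #8 — 3 of 5 used, 2 left overall.
Against District East: #21 — 1 used; per-district cap 4 leaves 3.
Binding limit: min(2, 3) = 2.

2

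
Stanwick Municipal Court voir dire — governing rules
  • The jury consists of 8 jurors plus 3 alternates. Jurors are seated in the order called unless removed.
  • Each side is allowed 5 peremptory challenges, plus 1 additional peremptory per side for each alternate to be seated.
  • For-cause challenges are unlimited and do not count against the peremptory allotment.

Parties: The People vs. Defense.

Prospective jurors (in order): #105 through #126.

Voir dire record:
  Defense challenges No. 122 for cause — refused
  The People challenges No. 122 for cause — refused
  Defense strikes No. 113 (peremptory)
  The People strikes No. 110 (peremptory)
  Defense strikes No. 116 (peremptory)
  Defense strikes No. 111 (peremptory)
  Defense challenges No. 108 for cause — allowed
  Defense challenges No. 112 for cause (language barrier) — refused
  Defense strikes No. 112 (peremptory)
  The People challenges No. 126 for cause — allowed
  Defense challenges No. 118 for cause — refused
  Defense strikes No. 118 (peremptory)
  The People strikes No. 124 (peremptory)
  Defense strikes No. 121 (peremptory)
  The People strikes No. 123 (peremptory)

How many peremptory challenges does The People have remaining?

The People allotment: 5 base + 1 × 3 alternates = 8.
The People peremptories used: #110, #124, #123 — 3 (for-cause on #122, #126 don't count).
Remaining: 8 − 3 = 5.

5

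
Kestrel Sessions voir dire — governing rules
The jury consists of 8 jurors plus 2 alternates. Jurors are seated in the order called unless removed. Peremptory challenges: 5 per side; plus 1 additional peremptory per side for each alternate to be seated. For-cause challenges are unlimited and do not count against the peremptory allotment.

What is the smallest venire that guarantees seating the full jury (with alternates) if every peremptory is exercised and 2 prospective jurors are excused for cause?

Seats to fill: 8 + 2 alternates = 10.
Peremptories: 5 + 1×2 = 7 per side × 2 sides = 14.
For-cause removals: 2.
Minimum venire: 10 + 14 + 2 = 26.

26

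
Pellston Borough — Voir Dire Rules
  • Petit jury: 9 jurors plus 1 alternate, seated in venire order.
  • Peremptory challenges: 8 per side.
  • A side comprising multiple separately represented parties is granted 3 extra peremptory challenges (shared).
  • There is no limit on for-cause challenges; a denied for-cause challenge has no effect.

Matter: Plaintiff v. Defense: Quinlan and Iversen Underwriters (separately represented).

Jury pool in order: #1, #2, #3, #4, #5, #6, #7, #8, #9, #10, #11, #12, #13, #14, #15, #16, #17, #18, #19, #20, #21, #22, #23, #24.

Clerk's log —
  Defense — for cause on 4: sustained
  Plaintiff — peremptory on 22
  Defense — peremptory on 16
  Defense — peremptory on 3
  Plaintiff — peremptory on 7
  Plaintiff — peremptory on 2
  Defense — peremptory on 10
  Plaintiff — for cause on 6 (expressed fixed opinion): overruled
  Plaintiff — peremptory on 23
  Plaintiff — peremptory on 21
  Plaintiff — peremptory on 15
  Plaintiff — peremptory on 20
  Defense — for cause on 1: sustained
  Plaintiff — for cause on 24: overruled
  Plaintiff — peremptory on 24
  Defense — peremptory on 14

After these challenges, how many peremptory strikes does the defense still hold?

7

Defense allotment: 8 base + 3 multi-party = 11.
Defense peremptories used: #16, #3, #10, #14 — 4 (for-cause on #4, #1 don't count).
Remaining: 11 − 4 = 7.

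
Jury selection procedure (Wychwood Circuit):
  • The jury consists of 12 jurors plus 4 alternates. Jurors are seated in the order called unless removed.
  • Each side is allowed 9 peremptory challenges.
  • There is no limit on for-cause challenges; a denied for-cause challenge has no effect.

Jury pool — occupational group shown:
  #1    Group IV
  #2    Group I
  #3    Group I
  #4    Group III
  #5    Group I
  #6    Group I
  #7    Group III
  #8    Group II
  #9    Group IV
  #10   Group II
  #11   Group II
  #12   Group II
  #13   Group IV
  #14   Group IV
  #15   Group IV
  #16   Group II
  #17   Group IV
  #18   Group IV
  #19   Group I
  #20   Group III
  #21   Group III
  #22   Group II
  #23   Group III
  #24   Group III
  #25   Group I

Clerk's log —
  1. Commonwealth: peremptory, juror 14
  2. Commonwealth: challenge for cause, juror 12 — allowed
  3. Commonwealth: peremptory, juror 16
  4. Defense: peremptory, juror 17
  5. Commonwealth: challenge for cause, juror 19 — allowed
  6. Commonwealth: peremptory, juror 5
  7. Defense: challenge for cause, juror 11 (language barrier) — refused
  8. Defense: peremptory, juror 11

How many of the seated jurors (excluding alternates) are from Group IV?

5

Removed: #5, #11, #12, #14, #16, #17, #19.
Seated jurors 1–12: #1, #2, #3, #4, #6, #7, #8, #9, #10, #13, #15, #18 (alternates #20, #21, #22, #23 not counted).
Of those, in Group IV: #1, #9, #13, #15, #18 → 5.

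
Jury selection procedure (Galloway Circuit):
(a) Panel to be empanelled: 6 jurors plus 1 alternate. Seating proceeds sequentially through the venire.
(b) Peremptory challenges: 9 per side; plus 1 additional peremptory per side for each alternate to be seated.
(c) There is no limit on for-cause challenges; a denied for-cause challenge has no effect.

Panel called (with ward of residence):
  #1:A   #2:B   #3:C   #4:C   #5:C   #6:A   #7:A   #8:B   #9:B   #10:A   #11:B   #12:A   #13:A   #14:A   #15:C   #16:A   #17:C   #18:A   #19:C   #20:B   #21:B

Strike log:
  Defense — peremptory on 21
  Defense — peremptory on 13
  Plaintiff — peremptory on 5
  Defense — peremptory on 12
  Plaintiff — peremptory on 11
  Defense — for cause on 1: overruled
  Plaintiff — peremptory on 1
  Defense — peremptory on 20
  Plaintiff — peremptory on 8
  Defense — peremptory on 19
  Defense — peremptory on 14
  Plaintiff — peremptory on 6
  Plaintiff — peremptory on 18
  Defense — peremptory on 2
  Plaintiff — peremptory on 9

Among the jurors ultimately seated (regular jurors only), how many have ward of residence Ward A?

3

Removed: #1, #2, #5, #6, #8, #9, #11, #12, #13, #14, #18, #19, #20, #21.
Seated jurors 1–6: #3, #4, #7, #10, #15, #16 (alternates #17 not counted).
Of those, in Ward A: #7, #10, #16 → 3.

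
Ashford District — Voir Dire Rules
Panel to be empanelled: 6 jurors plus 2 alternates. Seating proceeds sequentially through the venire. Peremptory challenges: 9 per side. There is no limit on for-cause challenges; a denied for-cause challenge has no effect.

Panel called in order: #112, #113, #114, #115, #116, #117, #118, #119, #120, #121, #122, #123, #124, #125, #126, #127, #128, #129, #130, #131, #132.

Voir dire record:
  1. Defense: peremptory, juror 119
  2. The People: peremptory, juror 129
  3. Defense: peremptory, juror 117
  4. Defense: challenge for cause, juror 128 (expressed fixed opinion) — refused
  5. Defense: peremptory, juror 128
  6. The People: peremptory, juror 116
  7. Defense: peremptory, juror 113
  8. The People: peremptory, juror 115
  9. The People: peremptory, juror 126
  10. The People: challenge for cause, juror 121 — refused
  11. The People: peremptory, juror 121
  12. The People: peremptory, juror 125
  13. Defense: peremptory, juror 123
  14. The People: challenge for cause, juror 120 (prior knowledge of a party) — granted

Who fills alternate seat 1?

130

Removed: #113, #115, #116, #117, #119, #120, #121, #123, #125, #126, #128, #129.
Filling seats in venire order through position 7: #112, #114, #118, #122, #124, #127, #130.
So alternate 1 is #130.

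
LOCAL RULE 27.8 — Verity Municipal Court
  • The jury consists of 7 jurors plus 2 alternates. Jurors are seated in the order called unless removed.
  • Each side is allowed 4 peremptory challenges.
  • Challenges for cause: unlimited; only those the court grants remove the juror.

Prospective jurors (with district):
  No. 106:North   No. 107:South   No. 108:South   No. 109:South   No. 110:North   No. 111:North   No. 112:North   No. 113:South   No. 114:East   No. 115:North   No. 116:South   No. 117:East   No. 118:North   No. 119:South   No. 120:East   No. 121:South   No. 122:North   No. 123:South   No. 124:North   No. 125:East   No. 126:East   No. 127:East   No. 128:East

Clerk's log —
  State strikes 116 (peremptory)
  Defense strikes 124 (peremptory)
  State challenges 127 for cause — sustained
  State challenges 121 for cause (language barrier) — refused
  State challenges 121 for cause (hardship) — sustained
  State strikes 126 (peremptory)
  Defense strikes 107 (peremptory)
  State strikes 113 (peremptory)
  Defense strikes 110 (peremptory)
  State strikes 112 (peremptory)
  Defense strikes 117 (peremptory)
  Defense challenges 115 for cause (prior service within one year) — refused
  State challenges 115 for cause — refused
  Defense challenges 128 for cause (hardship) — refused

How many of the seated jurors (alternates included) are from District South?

3

Removed: #107, #110, #112, #113, #116, #117, #121, #124, #126, #127.
Seated (9 incl. alternates): #106, #108, #109, #111, #114, #115, #118, #119, #120.
Of those, in District South: #108, #109, #119 → 3.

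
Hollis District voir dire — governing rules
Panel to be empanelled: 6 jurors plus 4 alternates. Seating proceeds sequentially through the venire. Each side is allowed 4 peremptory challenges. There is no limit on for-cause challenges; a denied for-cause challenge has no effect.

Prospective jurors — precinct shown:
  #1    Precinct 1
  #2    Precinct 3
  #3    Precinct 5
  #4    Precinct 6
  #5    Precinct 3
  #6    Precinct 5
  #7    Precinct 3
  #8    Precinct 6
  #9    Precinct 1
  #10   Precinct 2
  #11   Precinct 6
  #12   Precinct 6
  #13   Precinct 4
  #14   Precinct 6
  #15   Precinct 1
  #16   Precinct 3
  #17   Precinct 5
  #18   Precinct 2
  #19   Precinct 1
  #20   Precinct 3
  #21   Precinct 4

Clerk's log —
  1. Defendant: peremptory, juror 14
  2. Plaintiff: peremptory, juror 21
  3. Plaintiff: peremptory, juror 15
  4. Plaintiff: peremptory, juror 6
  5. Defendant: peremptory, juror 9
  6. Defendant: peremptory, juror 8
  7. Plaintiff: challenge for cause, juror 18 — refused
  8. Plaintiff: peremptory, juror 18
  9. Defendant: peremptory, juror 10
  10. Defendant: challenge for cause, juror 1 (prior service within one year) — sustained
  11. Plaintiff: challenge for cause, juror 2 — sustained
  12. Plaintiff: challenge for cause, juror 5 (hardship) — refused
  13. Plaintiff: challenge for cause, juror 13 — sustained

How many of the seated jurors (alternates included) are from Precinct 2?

Removed: #1, #2, #6, #8, #9, #10, #13, #14, #15, #18, #21.
Seated (10 incl. alternates): #3, #4, #5, #7, #11, #12, #16, #17, #19, #20.
None of those are in Precinct 2 → 0.

0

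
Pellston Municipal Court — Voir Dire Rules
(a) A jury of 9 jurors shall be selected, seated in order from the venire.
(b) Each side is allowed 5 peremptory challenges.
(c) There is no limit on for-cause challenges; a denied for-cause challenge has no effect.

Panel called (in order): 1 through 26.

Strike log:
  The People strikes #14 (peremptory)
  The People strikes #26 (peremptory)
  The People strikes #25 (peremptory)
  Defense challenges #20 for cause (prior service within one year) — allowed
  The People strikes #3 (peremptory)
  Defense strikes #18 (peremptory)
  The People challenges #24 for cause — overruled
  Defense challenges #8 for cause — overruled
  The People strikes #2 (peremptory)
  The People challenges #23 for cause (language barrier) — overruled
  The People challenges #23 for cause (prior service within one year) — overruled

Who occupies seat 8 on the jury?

Removed: #2, #3, #14, #18, #20, #25, #26. (#8, #23, #24 stay — for-cause denied.)
Filling seats in venire order through position 8: #1, #4, #5, #6, #7, #8, #9, #10.
So seat 8 is #10.

10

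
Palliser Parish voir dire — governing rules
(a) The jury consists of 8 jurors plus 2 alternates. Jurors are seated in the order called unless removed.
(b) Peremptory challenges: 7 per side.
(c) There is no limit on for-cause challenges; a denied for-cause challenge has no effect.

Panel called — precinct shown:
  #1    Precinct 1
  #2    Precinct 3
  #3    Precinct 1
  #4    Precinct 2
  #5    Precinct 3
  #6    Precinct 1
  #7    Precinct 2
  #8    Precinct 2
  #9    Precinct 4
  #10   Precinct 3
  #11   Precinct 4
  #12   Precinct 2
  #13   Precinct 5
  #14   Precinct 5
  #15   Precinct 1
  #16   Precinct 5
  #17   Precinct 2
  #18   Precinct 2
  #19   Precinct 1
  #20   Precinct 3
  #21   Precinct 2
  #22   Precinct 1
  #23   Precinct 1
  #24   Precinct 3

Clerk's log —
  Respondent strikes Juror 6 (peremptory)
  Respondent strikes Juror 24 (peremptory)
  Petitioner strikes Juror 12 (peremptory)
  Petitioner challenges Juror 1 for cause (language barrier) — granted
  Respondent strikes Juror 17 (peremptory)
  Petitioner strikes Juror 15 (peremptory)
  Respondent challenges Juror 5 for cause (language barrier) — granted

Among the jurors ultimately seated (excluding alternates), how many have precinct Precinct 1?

1

Removed: #1, #5, #6, #12, #15, #17, #24.
Seated jurors 1–8: #2, #3, #4, #7, #8, #9, #10, #11 (alternates #13, #14 not counted).
Of those, in Precinct 1: #3 → 1.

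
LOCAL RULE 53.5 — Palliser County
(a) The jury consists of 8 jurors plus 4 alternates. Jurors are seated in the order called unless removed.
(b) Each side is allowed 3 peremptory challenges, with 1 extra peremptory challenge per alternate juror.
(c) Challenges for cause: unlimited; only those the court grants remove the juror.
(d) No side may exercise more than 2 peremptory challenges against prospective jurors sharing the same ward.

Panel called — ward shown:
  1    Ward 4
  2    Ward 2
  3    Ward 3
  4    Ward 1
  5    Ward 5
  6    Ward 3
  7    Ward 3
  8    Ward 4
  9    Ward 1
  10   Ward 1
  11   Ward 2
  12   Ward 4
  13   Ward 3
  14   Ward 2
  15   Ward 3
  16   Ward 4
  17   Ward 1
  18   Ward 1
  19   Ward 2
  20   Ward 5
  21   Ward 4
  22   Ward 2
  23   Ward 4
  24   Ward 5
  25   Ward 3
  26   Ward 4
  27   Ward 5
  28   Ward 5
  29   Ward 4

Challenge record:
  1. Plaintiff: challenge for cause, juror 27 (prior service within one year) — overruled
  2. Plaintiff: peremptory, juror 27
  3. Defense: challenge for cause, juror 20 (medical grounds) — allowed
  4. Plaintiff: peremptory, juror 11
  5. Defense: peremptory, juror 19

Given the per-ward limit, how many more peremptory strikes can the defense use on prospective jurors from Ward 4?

2

Defense peremptories so far: #19 — 1 of 7 used, 6 left overall.
Against Ward 4: none yet — per-ward cap 2 leaves 2.
Binding limit: min(6, 2) = 2.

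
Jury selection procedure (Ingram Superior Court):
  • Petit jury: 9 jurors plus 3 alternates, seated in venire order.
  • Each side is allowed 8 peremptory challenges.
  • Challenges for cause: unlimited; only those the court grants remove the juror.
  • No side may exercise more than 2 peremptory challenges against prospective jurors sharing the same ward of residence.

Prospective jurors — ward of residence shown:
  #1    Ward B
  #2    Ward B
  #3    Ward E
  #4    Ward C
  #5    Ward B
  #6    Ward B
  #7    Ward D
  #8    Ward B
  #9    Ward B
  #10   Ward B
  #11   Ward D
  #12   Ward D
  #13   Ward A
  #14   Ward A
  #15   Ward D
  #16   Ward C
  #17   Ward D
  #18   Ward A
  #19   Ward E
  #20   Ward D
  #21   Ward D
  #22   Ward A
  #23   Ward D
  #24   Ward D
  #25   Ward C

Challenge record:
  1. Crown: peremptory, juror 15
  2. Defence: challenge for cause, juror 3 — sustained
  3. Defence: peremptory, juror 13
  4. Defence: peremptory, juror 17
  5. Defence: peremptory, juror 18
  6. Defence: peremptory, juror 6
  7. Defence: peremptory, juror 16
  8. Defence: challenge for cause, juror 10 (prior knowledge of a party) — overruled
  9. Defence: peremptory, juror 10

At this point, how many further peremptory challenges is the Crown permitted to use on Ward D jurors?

Crown peremptories so far: #15 — 1 of 8 used, 7 left overall.
Against Ward D: #15 — 1 used; per-ward cap 2 leaves 1.
Binding limit: min(7, 1) = 1.

1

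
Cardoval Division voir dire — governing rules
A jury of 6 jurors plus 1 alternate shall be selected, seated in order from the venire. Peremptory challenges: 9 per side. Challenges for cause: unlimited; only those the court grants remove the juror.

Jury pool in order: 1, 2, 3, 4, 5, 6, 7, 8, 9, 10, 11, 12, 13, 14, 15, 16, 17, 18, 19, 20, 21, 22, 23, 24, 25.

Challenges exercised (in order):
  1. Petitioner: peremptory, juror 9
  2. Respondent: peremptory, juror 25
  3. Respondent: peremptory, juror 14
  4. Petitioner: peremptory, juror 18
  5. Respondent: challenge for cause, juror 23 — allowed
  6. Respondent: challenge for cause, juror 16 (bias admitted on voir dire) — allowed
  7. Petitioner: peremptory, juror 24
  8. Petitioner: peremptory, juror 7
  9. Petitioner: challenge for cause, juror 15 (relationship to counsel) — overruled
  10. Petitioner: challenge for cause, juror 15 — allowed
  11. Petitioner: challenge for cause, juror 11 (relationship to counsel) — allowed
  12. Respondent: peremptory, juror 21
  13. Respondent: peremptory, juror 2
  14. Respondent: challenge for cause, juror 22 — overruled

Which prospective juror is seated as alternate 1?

10

Removed: #2, #7, #9, #11, #14, #15, #16, #18, #21, #23, #24, #25. (#22 stays — for-cause denied.)
Seating in order: seats 1–6 → #1, #3, #4, #5, #6, #8; alternates → #10.
So alternate 1 is #10.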